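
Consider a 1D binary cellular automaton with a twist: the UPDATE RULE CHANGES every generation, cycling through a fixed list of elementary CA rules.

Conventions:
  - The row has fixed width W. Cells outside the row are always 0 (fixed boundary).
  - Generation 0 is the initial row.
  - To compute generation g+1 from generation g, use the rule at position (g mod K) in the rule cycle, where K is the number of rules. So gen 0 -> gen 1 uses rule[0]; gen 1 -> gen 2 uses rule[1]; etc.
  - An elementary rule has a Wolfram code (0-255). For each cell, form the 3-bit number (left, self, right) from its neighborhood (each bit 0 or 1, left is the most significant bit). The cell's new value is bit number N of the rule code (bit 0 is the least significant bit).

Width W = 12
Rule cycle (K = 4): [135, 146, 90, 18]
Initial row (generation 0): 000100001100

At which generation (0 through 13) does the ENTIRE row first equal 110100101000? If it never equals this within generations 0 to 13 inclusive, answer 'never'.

Gen 0: 000100001100
Gen 1 (rule 135): 111101110001
Gen 2 (rule 146): 011000101010
Gen 3 (rule 90): 111101000001
Gen 4 (rule 18): 000000100010
Gen 5 (rule 135): 111111101110
Gen 6 (rule 146): 011111000101
Gen 7 (rule 90): 110001101000
Gen 8 (rule 18): 001010000100
Gen 9 (rule 135): 111010111101
Gen 10 (rule 146): 010000011000
Gen 11 (rule 90): 101000111100
Gen 12 (rule 18): 000101000010
Gen 13 (rule 135): 111101011110

Answer: never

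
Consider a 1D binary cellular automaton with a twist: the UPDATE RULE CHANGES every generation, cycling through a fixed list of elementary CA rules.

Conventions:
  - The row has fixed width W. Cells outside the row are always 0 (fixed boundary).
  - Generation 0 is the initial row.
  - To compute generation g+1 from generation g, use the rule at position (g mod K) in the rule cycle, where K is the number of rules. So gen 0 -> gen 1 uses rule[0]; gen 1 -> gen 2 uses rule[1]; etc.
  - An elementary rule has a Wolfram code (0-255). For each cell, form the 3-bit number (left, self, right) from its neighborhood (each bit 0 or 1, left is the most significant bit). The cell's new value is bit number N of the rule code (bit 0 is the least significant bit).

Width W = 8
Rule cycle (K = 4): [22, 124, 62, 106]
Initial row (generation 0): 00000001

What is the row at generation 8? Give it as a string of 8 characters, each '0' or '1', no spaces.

Answer: 01111101

Derivation:
Gen 0: 00000001
Gen 1 (rule 22): 00000011
Gen 2 (rule 124): 00000011
Gen 3 (rule 62): 00000110
Gen 4 (rule 106): 00001110
Gen 5 (rule 22): 00010001
Gen 6 (rule 124): 00011001
Gen 7 (rule 62): 00110111
Gen 8 (rule 106): 01111101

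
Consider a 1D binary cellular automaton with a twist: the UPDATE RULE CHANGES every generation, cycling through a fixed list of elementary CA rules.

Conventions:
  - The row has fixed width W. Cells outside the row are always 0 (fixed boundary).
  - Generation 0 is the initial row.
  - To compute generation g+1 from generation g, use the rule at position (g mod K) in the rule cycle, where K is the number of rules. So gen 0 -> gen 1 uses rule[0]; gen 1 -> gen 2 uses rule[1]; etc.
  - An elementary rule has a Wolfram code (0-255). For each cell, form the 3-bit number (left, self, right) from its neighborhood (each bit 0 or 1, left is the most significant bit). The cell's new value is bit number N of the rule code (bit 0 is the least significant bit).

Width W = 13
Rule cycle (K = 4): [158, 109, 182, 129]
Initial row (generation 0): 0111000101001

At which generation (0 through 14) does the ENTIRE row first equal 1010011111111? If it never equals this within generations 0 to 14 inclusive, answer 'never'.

Answer: never

Derivation:
Gen 0: 0111000101001
Gen 1 (rule 158): 1110101101111
Gen 2 (rule 109): 1011111111001
Gen 3 (rule 182): 1101111110111
Gen 4 (rule 129): 0000111100010
Gen 5 (rule 158): 0001111010111
Gen 6 (rule 109): 1101001111101
Gen 7 (rule 182): 0011110111011
Gen 8 (rule 129): 1001100010000
Gen 9 (rule 158): 1111010111000
Gen 10 (rule 109): 1001111101011
Gen 11 (rule 182): 1110111011100
Gen 12 (rule 129): 0100010001001
Gen 13 (rule 158): 1110111011111
Gen 14 (rule 109): 1011101110001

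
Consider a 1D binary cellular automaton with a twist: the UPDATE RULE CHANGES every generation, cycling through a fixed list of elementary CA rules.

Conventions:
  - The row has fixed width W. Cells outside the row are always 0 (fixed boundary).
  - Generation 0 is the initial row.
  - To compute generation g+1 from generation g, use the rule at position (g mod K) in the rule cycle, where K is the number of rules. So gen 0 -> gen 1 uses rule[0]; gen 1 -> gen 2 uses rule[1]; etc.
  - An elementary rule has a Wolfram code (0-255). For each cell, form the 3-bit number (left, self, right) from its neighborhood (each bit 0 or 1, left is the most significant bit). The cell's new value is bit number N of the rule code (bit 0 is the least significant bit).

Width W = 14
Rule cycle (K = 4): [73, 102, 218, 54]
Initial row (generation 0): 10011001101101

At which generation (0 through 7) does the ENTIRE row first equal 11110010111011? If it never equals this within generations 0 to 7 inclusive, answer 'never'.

Gen 0: 10011001101101
Gen 1 (rule 73): 00011001101100
Gen 2 (rule 102): 00101010110100
Gen 3 (rule 218): 01000000110010
Gen 4 (rule 54): 11100001001111
Gen 5 (rule 73): 10101100001001
Gen 6 (rule 102): 11110100011011
Gen 7 (rule 218): 11110010111011

Answer: 7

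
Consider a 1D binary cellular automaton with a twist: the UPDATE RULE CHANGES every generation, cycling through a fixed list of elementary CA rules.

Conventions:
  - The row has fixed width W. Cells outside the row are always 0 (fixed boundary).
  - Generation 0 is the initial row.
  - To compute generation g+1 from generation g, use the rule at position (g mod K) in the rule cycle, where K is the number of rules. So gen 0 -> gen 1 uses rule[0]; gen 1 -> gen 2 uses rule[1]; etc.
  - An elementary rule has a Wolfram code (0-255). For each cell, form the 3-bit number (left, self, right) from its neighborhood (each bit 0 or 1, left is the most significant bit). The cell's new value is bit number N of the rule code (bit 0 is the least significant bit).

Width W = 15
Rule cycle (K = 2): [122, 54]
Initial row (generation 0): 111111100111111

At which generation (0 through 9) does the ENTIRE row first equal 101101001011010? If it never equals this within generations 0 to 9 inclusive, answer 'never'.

Gen 0: 111111100111111
Gen 1 (rule 122): 100000111100001
Gen 2 (rule 54): 110001000010011
Gen 3 (rule 122): 111010100101111
Gen 4 (rule 54): 000111111110000
Gen 5 (rule 122): 001100000011000
Gen 6 (rule 54): 010010000100100
Gen 7 (rule 122): 101101001011010
Gen 8 (rule 54): 110011111100111
Gen 9 (rule 122): 111110000111101

Answer: 7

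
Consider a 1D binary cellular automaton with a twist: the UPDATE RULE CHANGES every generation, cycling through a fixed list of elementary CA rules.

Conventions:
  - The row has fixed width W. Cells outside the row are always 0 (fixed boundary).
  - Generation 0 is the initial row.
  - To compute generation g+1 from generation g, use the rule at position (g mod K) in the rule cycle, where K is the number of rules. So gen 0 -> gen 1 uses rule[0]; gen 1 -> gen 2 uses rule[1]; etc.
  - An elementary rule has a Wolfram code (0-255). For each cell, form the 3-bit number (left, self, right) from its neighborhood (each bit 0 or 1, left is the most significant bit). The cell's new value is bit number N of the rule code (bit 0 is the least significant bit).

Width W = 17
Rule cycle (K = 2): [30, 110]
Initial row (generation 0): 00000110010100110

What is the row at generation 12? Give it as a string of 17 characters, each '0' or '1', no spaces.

Answer: 10011000111101111

Derivation:
Gen 0: 00000110010100110
Gen 1 (rule 30): 00001101110111101
Gen 2 (rule 110): 00011111011100111
Gen 3 (rule 30): 00110000010011100
Gen 4 (rule 110): 01110000110110100
Gen 5 (rule 30): 11001001100100110
Gen 6 (rule 110): 11011011101101110
Gen 7 (rule 30): 10010010001001001
Gen 8 (rule 110): 10110110011011011
Gen 9 (rule 30): 10100101110010010
Gen 10 (rule 110): 11101111010110110
Gen 11 (rule 30): 10001000010100101
Gen 12 (rule 110): 10011000111101111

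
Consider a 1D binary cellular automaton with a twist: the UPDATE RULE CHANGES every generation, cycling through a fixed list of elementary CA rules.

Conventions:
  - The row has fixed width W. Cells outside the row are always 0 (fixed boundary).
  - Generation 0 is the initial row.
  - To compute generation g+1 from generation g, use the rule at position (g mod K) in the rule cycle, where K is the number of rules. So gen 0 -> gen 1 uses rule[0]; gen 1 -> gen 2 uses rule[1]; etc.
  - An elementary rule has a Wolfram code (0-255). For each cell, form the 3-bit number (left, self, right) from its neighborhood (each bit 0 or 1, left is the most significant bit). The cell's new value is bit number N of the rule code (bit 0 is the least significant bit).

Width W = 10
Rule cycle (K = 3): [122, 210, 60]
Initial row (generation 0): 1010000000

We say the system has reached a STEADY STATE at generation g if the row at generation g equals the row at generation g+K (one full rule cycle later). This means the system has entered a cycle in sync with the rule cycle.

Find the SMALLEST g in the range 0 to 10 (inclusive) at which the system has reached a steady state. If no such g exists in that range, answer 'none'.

Gen 0: 1010000000
Gen 1 (rule 122): 0101000000
Gen 2 (rule 210): 1000100000
Gen 3 (rule 60): 1100110000
Gen 4 (rule 122): 1111111000
Gen 5 (rule 210): 0111111100
Gen 6 (rule 60): 0100000010
Gen 7 (rule 122): 1010000101
Gen 8 (rule 210): 0001001000
Gen 9 (rule 60): 0001101100
Gen 10 (rule 122): 0011111110
Gen 11 (rule 210): 0101111111
Gen 12 (rule 60): 0111000000
Gen 13 (rule 122): 1101100000

Answer: none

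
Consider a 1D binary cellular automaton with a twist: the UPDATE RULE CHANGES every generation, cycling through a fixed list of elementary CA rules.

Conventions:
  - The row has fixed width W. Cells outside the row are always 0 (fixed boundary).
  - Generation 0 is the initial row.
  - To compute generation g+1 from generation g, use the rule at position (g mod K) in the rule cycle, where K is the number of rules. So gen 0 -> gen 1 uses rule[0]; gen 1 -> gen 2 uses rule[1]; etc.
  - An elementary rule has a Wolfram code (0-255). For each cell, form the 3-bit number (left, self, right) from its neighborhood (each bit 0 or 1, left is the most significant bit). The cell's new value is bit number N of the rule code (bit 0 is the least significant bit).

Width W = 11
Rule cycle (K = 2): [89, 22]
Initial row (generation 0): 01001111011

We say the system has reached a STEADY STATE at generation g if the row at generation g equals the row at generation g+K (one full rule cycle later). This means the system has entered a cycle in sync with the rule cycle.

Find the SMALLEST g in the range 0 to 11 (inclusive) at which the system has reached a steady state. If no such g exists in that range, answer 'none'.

Answer: 11

Derivation:
Gen 0: 01001111011
Gen 1 (rule 89): 00101001011
Gen 2 (rule 22): 01101111000
Gen 3 (rule 89): 01101001111
Gen 4 (rule 22): 10001110000
Gen 5 (rule 89): 01101011111
Gen 6 (rule 22): 10001000000
Gen 7 (rule 89): 01100111111
Gen 8 (rule 22): 10011000000
Gen 9 (rule 89): 01011111111
Gen 10 (rule 22): 11000000000
Gen 11 (rule 89): 11111111111
Gen 12 (rule 22): 00000000000
Gen 13 (rule 89): 11111111111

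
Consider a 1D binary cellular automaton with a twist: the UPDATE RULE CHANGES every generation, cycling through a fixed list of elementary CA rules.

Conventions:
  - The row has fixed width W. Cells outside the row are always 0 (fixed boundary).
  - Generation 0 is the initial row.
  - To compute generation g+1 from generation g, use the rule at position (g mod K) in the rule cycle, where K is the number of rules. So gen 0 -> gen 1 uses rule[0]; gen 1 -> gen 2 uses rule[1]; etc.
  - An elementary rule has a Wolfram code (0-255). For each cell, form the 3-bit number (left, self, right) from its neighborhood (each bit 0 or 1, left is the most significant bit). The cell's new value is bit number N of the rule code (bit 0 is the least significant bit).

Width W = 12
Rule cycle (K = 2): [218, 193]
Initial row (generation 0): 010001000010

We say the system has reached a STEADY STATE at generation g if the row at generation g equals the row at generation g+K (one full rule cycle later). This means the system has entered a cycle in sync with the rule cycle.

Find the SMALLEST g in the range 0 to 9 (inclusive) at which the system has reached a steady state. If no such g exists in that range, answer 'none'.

Answer: 5

Derivation:
Gen 0: 010001000010
Gen 1 (rule 218): 101010100101
Gen 2 (rule 193): 000000000000
Gen 3 (rule 218): 000000000000
Gen 4 (rule 193): 111111111111
Gen 5 (rule 218): 111111111111
Gen 6 (rule 193): 011111111111
Gen 7 (rule 218): 111111111111
Gen 8 (rule 193): 011111111111
Gen 9 (rule 218): 111111111111
Gen 10 (rule 193): 011111111111
Gen 11 (rule 218): 111111111111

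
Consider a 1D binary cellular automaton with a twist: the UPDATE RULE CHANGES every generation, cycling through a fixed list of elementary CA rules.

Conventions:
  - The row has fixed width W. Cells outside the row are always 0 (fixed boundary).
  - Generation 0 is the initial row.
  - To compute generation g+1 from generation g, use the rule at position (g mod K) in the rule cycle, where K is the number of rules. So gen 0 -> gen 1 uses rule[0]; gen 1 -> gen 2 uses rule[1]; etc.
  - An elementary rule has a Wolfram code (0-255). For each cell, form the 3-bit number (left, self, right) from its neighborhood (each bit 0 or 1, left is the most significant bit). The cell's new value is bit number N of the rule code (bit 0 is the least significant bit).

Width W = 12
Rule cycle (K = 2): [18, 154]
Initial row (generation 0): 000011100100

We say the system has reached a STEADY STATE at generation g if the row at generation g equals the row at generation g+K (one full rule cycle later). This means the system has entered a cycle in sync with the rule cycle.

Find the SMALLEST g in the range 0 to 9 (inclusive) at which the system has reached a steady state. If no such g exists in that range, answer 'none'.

Answer: none

Derivation:
Gen 0: 000011100100
Gen 1 (rule 18): 000100011010
Gen 2 (rule 154): 001010110001
Gen 3 (rule 18): 010000001010
Gen 4 (rule 154): 101000010001
Gen 5 (rule 18): 000100101010
Gen 6 (rule 154): 001011000001
Gen 7 (rule 18): 010000100010
Gen 8 (rule 154): 101001010101
Gen 9 (rule 18): 000110000000
Gen 10 (rule 154): 001101000000
Gen 11 (rule 18): 010000100000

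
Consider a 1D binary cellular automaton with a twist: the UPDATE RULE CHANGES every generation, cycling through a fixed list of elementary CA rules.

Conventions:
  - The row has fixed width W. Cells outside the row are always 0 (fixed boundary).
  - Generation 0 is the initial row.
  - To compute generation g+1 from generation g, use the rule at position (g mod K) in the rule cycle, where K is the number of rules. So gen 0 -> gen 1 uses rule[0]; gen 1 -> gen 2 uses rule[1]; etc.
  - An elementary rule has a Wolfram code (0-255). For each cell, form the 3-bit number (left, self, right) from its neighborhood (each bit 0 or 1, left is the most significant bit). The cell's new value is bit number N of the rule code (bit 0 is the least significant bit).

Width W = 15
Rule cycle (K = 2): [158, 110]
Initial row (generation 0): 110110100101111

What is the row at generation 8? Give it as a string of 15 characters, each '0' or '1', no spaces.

Gen 0: 110110100101111
Gen 1 (rule 158): 100100111101110
Gen 2 (rule 110): 101101100111010
Gen 3 (rule 158): 101001011110011
Gen 4 (rule 110): 111011110010111
Gen 5 (rule 158): 110011101110110
Gen 6 (rule 110): 110110111011110
Gen 7 (rule 158): 100100110011101
Gen 8 (rule 110): 101101110110111

Answer: 101101110110111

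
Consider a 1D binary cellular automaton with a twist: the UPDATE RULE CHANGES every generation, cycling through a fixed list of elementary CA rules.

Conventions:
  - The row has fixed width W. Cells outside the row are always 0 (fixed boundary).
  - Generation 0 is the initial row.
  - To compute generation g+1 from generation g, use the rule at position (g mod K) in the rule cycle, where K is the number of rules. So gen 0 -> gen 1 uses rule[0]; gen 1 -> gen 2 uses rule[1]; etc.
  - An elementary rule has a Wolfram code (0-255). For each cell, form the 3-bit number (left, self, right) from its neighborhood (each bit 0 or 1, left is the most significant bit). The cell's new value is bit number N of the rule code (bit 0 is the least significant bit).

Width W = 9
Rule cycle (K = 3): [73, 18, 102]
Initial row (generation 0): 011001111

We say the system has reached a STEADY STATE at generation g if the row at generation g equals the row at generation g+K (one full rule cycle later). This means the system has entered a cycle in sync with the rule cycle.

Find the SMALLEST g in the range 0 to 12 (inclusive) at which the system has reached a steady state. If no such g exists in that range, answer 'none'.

Gen 0: 011001111
Gen 1 (rule 73): 011001001
Gen 2 (rule 18): 100110110
Gen 3 (rule 102): 101011010
Gen 4 (rule 73): 000011000
Gen 5 (rule 18): 000100100
Gen 6 (rule 102): 001101100
Gen 7 (rule 73): 101101101
Gen 8 (rule 18): 000000000
Gen 9 (rule 102): 000000000
Gen 10 (rule 73): 111111111
Gen 11 (rule 18): 000000000
Gen 12 (rule 102): 000000000
Gen 13 (rule 73): 111111111
Gen 14 (rule 18): 000000000
Gen 15 (rule 102): 000000000

Answer: 8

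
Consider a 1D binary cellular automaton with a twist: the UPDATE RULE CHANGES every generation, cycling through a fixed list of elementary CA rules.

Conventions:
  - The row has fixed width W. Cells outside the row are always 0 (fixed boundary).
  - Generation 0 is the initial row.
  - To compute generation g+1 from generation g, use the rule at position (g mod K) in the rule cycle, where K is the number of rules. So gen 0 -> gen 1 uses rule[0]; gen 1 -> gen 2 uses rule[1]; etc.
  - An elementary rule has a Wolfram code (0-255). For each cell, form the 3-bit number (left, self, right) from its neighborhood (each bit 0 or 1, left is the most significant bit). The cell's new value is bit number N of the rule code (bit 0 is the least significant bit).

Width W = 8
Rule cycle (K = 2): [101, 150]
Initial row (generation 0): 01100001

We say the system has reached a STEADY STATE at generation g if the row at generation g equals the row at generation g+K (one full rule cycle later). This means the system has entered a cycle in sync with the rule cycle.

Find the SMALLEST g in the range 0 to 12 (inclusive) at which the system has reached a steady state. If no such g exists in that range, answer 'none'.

Answer: 0

Derivation:
Gen 0: 01100001
Gen 1 (rule 101): 00101101
Gen 2 (rule 150): 01100001
Gen 3 (rule 101): 00101101
Gen 4 (rule 150): 01100001
Gen 5 (rule 101): 00101101
Gen 6 (rule 150): 01100001
Gen 7 (rule 101): 00101101
Gen 8 (rule 150): 01100001
Gen 9 (rule 101): 00101101
Gen 10 (rule 150): 01100001
Gen 11 (rule 101): 00101101
Gen 12 (rule 150): 01100001
Gen 13 (rule 101): 00101101
Gen 14 (rule 150): 01100001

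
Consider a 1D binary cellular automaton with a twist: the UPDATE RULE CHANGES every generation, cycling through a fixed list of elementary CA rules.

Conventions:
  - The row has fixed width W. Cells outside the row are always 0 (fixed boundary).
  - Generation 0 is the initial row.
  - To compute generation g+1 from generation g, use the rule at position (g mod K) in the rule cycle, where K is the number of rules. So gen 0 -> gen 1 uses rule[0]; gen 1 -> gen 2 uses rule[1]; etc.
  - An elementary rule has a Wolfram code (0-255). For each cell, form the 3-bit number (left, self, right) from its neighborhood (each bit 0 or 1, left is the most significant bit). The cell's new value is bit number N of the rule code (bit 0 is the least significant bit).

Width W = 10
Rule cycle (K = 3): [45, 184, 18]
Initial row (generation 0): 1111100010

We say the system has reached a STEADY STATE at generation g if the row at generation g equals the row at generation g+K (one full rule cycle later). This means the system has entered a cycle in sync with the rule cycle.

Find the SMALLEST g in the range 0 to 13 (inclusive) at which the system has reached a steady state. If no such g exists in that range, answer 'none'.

Answer: 6

Derivation:
Gen 0: 1111100010
Gen 1 (rule 45): 1000001010
Gen 2 (rule 184): 0100000101
Gen 3 (rule 18): 1010001000
Gen 4 (rule 45): 1110101011
Gen 5 (rule 184): 1101010110
Gen 6 (rule 18): 0000000001
Gen 7 (rule 45): 1111111101
Gen 8 (rule 184): 1111111010
Gen 9 (rule 18): 0000000001
Gen 10 (rule 45): 1111111101
Gen 11 (rule 184): 1111111010
Gen 12 (rule 18): 0000000001
Gen 13 (rule 45): 1111111101
Gen 14 (rule 184): 1111111010
Gen 15 (rule 18): 0000000001
Gen 16 (rule 45): 1111111101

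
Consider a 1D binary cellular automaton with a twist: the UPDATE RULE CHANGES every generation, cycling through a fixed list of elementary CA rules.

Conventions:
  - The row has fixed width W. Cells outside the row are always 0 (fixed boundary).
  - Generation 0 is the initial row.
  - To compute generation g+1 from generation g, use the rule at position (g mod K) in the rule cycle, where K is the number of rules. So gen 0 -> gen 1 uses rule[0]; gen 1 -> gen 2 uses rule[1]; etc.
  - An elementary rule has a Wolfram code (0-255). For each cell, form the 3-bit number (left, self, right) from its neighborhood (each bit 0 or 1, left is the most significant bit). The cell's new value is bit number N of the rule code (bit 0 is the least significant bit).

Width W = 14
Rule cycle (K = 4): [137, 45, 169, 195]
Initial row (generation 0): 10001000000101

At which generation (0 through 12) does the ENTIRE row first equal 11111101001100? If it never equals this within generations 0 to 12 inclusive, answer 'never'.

Gen 0: 10001000000101
Gen 1 (rule 137): 00100011110000
Gen 2 (rule 45): 10101010000111
Gen 3 (rule 169): 01010100110110
Gen 4 (rule 195): 10000001010010
Gen 5 (rule 137): 00111100000000
Gen 6 (rule 45): 10100001111111
Gen 7 (rule 169): 01001101111110
Gen 8 (rule 195): 10010100111110
Gen 9 (rule 137): 00000000111100
Gen 10 (rule 45): 11111110100001
Gen 11 (rule 169): 11111101001100
Gen 12 (rule 195): 01111100010101

Answer: 11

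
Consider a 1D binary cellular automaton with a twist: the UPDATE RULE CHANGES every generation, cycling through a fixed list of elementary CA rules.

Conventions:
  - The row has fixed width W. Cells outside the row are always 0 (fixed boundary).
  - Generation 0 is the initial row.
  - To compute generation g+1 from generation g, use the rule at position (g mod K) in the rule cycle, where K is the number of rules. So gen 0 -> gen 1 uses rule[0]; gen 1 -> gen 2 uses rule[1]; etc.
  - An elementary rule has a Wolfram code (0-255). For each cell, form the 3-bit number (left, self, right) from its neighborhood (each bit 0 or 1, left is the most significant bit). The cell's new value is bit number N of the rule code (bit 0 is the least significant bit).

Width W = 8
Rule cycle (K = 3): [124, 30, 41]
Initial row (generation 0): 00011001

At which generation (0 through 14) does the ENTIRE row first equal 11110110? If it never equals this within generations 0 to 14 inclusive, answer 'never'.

Gen 0: 00011001
Gen 1 (rule 124): 00011101
Gen 2 (rule 30): 00110001
Gen 3 (rule 41): 10100100
Gen 4 (rule 124): 11110110
Gen 5 (rule 30): 10000101
Gen 6 (rule 41): 00110010
Gen 7 (rule 124): 00111011
Gen 8 (rule 30): 01100010
Gen 9 (rule 41): 01001000
Gen 10 (rule 124): 01101100
Gen 11 (rule 30): 11001010
Gen 12 (rule 41): 10000100
Gen 13 (rule 124): 11000110
Gen 14 (rule 30): 10101101

Answer: 4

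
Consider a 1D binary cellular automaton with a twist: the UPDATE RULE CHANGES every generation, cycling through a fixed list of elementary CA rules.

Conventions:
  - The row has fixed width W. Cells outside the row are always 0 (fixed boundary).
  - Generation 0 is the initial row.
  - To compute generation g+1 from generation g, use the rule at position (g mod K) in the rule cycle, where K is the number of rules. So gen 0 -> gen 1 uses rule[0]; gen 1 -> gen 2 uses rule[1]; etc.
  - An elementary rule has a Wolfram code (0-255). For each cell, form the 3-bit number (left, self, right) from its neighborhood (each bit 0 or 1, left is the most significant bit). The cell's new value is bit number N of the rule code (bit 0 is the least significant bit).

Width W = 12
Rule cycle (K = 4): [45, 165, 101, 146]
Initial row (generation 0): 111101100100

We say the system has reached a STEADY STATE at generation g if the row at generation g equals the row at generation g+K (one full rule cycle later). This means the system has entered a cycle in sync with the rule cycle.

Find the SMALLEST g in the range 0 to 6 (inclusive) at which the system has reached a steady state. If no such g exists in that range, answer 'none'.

Gen 0: 111101100100
Gen 1 (rule 45): 100011000101
Gen 2 (rule 165): 101000010111
Gen 3 (rule 101): 111011011001
Gen 4 (rule 146): 010000000110
Gen 5 (rule 45): 010111110100
Gen 6 (rule 165): 011011101101
Gen 7 (rule 101): 001100110111
Gen 8 (rule 146): 010011000010
Gen 9 (rule 45): 010010011010
Gen 10 (rule 165): 010010000110

Answer: none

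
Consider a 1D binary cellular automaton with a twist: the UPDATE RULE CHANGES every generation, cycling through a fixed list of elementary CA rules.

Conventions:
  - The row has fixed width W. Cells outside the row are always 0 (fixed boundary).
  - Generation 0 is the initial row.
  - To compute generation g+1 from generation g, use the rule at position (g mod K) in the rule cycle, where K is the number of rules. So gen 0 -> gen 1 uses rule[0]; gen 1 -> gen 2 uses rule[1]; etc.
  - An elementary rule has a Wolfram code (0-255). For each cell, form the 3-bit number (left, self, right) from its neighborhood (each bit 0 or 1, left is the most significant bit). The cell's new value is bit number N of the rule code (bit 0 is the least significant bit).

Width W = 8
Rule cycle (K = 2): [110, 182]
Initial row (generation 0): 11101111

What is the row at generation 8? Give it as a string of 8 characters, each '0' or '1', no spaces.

Answer: 10111101

Derivation:
Gen 0: 11101111
Gen 1 (rule 110): 10111001
Gen 2 (rule 182): 11010111
Gen 3 (rule 110): 11111101
Gen 4 (rule 182): 01111011
Gen 5 (rule 110): 11001111
Gen 6 (rule 182): 00110110
Gen 7 (rule 110): 01111110
Gen 8 (rule 182): 10111101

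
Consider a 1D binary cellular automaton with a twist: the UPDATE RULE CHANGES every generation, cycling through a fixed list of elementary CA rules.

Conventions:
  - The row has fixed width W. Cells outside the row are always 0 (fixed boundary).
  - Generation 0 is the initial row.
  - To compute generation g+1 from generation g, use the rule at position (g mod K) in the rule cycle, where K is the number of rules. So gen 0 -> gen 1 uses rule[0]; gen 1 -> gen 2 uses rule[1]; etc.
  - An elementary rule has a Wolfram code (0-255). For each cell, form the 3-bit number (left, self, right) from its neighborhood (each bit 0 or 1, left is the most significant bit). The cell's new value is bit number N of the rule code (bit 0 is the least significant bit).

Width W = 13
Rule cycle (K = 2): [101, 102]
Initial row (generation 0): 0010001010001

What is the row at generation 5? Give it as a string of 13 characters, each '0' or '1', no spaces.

Gen 0: 0010001010001
Gen 1 (rule 101): 1010101110101
Gen 2 (rule 102): 1111110011111
Gen 3 (rule 101): 0000010000001
Gen 4 (rule 102): 0000110000011
Gen 5 (rule 101): 1110010111001

Answer: 1110010111001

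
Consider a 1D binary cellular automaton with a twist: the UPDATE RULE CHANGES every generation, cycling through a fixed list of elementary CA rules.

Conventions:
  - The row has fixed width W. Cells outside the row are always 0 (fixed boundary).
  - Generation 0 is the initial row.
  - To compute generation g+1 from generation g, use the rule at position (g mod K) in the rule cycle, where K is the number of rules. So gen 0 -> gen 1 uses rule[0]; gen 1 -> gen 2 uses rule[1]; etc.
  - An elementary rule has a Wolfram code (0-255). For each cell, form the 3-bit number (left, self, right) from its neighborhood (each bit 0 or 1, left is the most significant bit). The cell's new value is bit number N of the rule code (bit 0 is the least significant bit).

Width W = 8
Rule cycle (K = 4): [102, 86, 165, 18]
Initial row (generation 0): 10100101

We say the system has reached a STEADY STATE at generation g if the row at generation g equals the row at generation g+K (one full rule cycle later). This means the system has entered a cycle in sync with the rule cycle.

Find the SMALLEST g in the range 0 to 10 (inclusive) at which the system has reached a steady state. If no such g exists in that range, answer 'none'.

Answer: 4

Derivation:
Gen 0: 10100101
Gen 1 (rule 102): 11101111
Gen 2 (rule 86): 00100001
Gen 3 (rule 165): 10101101
Gen 4 (rule 18): 00000000
Gen 5 (rule 102): 00000000
Gen 6 (rule 86): 00000000
Gen 7 (rule 165): 11111111
Gen 8 (rule 18): 00000000
Gen 9 (rule 102): 00000000
Gen 10 (rule 86): 00000000
Gen 11 (rule 165): 11111111
Gen 12 (rule 18): 00000000
Gen 13 (rule 102): 00000000
Gen 14 (rule 86): 00000000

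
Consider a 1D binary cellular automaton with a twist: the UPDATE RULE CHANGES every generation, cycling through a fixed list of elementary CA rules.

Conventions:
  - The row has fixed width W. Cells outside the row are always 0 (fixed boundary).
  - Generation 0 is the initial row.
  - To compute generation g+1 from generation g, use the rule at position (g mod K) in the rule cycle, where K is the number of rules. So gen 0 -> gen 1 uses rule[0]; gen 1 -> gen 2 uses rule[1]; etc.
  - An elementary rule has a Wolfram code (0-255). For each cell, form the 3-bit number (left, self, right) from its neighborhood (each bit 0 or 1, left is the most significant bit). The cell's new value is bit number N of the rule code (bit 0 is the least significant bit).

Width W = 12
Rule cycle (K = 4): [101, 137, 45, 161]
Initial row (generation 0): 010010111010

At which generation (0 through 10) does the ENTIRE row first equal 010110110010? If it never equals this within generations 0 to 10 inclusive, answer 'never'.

Gen 0: 010010111010
Gen 1 (rule 101): 010011001110
Gen 2 (rule 137): 000010001100
Gen 3 (rule 45): 111010101001
Gen 4 (rule 161): 010101010000
Gen 5 (rule 101): 011111110111
Gen 6 (rule 137): 011111100110
Gen 7 (rule 45): 010000000100
Gen 8 (rule 161): 000111110001
Gen 9 (rule 101): 110000010101
Gen 10 (rule 137): 100111000000

Answer: never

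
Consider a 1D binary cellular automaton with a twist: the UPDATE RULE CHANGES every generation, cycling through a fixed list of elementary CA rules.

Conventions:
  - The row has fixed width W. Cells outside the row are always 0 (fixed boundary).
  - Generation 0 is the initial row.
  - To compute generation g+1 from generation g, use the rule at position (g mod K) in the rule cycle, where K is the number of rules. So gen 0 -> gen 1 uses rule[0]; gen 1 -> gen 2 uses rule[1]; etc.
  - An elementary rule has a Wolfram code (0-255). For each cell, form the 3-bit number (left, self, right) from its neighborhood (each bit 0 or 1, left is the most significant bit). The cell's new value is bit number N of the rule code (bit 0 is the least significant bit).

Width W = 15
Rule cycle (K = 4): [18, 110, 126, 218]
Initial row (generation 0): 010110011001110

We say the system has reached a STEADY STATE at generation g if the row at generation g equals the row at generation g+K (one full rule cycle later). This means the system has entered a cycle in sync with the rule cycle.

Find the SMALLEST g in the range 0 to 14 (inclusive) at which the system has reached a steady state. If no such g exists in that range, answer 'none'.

Answer: 5

Derivation:
Gen 0: 010110011001110
Gen 1 (rule 18): 100001100110001
Gen 2 (rule 110): 100011101110011
Gen 3 (rule 126): 110110111011111
Gen 4 (rule 218): 110110111011111
Gen 5 (rule 18): 000000000000000
Gen 6 (rule 110): 000000000000000
Gen 7 (rule 126): 000000000000000
Gen 8 (rule 218): 000000000000000
Gen 9 (rule 18): 000000000000000
Gen 10 (rule 110): 000000000000000
Gen 11 (rule 126): 000000000000000
Gen 12 (rule 218): 000000000000000
Gen 13 (rule 18): 000000000000000
Gen 14 (rule 110): 000000000000000
Gen 15 (rule 126): 000000000000000
Gen 16 (rule 218): 000000000000000
Gen 17 (rule 18): 000000000000000
Gen 18 (rule 110): 000000000000000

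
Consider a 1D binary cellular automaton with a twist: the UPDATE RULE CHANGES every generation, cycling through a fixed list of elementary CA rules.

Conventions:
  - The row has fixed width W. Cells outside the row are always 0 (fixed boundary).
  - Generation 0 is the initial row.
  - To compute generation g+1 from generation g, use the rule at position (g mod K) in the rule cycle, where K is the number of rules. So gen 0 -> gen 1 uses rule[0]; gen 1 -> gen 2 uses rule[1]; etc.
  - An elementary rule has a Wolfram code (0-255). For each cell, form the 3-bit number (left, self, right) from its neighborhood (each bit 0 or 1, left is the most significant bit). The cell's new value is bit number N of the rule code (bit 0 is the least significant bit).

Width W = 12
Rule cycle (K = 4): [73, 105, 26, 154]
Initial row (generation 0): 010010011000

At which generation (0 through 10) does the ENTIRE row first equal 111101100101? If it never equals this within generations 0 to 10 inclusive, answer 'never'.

Gen 0: 010010011000
Gen 1 (rule 73): 000000011011
Gen 2 (rule 105): 111111011111
Gen 3 (rule 26): 100000010000
Gen 4 (rule 154): 010000101000
Gen 5 (rule 73): 000110000011
Gen 6 (rule 105): 110110111011
Gen 7 (rule 26): 100100100010
Gen 8 (rule 154): 011011010101
Gen 9 (rule 73): 011011000000
Gen 10 (rule 105): 011111011111

Answer: never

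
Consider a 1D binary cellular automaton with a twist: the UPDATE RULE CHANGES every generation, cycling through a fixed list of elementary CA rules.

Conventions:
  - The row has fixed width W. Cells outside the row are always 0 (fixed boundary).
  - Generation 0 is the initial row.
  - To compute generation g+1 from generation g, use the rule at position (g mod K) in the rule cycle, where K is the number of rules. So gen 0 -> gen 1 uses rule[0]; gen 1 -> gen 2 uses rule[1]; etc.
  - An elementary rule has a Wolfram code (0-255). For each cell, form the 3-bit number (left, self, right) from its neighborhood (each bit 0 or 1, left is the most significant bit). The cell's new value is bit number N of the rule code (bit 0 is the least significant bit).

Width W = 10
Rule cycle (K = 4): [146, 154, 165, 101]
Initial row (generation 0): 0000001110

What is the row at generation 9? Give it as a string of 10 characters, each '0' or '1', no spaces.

Gen 0: 0000001110
Gen 1 (rule 146): 0000010101
Gen 2 (rule 154): 0000100000
Gen 3 (rule 165): 1110101111
Gen 4 (rule 101): 0011110001
Gen 5 (rule 146): 0101101010
Gen 6 (rule 154): 1001000001
Gen 7 (rule 165): 1001011101
Gen 8 (rule 101): 1001100111
Gen 9 (rule 146): 0110011010

Answer: 0110011010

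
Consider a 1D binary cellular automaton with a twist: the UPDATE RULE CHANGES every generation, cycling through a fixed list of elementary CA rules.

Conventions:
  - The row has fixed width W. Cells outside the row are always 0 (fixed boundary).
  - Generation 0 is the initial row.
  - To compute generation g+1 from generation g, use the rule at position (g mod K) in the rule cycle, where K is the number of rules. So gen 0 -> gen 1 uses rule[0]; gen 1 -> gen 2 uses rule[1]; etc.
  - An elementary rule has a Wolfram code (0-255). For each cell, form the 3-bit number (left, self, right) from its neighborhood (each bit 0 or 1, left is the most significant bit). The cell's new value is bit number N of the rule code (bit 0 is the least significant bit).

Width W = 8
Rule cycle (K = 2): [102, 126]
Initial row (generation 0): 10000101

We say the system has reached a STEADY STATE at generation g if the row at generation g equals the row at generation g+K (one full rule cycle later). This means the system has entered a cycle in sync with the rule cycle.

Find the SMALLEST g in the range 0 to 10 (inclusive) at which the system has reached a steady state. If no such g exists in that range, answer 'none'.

Gen 0: 10000101
Gen 1 (rule 102): 10001111
Gen 2 (rule 126): 11011001
Gen 3 (rule 102): 01101011
Gen 4 (rule 126): 11111111
Gen 5 (rule 102): 00000001
Gen 6 (rule 126): 00000011
Gen 7 (rule 102): 00000101
Gen 8 (rule 126): 00001111
Gen 9 (rule 102): 00010001
Gen 10 (rule 126): 00111011
Gen 11 (rule 102): 01001101
Gen 12 (rule 126): 11111111

Answer: none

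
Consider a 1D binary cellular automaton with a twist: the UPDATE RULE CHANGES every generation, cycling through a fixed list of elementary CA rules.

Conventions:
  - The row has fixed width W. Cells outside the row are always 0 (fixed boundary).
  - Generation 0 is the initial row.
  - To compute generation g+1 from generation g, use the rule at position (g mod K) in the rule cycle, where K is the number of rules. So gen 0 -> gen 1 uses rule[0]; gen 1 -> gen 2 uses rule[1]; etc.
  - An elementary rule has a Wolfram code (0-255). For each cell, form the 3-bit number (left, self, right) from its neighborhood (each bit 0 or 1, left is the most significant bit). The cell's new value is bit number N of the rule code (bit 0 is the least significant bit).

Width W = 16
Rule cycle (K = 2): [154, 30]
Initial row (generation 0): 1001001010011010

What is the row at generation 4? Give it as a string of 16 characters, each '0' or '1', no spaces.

Answer: 1010100110101111

Derivation:
Gen 0: 1001001010011010
Gen 1 (rule 154): 0110110001110001
Gen 2 (rule 30): 1100101011001011
Gen 3 (rule 154): 1011000010110010
Gen 4 (rule 30): 1010100110101111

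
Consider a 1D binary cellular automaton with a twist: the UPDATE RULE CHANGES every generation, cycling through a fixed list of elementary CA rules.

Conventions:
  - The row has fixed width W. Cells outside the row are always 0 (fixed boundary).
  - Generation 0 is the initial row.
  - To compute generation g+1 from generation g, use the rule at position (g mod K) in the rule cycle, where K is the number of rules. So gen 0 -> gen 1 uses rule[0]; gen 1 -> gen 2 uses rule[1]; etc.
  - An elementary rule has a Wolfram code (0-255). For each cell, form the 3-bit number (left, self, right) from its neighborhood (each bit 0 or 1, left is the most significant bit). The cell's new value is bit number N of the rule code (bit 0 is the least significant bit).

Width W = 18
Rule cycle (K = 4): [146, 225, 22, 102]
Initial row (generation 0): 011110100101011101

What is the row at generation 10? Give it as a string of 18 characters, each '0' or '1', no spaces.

Gen 0: 011110100101011101
Gen 1 (rule 146): 101100011000001000
Gen 2 (rule 225): 010101001011100011
Gen 3 (rule 22): 110101111000010100
Gen 4 (rule 102): 011110001000111100
Gen 5 (rule 146): 101101010101011010
Gen 6 (rule 225): 010110101010101100
Gen 7 (rule 22): 110000101010100010
Gen 8 (rule 102): 010001111111100110
Gen 9 (rule 146): 101010111111011001
Gen 10 (rule 225): 010101011111101000

Answer: 010101011111101000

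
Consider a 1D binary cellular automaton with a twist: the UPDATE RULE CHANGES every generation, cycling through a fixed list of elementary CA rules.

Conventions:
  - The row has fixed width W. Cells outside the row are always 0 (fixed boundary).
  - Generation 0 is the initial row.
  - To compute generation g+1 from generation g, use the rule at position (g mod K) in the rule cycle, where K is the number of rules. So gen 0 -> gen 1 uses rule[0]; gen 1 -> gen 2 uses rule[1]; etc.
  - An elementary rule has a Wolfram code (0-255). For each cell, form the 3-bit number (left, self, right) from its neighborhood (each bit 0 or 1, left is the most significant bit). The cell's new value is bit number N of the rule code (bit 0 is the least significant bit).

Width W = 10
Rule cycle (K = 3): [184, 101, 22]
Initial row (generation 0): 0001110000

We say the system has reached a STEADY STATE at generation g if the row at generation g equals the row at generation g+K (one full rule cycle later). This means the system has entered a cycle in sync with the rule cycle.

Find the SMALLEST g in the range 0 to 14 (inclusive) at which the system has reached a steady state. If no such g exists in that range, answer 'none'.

Answer: 12

Derivation:
Gen 0: 0001110000
Gen 1 (rule 184): 0001101000
Gen 2 (rule 101): 1100111011
Gen 3 (rule 22): 0011000000
Gen 4 (rule 184): 0010100000
Gen 5 (rule 101): 1011101111
Gen 6 (rule 22): 1000000000
Gen 7 (rule 184): 0100000000
Gen 8 (rule 101): 0101111111
Gen 9 (rule 22): 1100000000
Gen 10 (rule 184): 1010000000
Gen 11 (rule 101): 1110111111
Gen 12 (rule 22): 0000000000
Gen 13 (rule 184): 0000000000
Gen 14 (rule 101): 1111111111
Gen 15 (rule 22): 0000000000
Gen 16 (rule 184): 0000000000
Gen 17 (rule 101): 1111111111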